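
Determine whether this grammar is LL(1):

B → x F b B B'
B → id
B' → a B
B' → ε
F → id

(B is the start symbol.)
A grammar is LL(1) if for each non-terminal N with multiple productions, the predict sets of those productions are pairwise disjoint, where PREDICT(N → α) = (FIRST(α) \ {ε}) ∪ (FOLLOW(N) if α ⇒* ε).

Relevant sets:
  FOLLOW(B') = { $, 'a' }

For B:
  PREDICT(B → x F b B B') = { 'x' }
  PREDICT(B → id) = { 'id' }
For B':
  PREDICT(B' → a B) = { 'a' }
  PREDICT(B' → ε) = { $, 'a' }
F has a single production, so nothing to check there.

Conflict found: Predict set conflict for B': { 'a' }
The grammar is NOT LL(1).

Answer: No. Predict set conflict for B': { 'a' }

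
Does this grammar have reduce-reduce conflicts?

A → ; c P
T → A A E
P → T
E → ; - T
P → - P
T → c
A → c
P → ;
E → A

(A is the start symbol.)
A reduce-reduce conflict occurs when an LR(0) state has two complete items [A → α .] and [B → β .] — both call for a reduction, and with no lookahead the parser cannot choose between them.

Augment with A' → A and build the canonical LR(0) collection (I0 = CLOSURE({[A' → . A]}), then GOTO on every symbol after a dot until no new states appear). It has 18 states:
  I0: { [A → . ; c P], [A → . c], [A' → . A] }  — shift
  I1: { [A → ; . c P] }  — shift
  I2: { [A' → A .] }  — accept
  I3: { [A → c .] }  — reduce
  I4: { [A → . ; c P], [A → . c], [A → ; c . P], [P → . - P], [P → . ;], [P → . T], [T → . A A E], [T → . c] }  — shift
  I5: { [A → . ; c P], [A → . c], [P → - . P], [P → . - P], [P → . ;], [P → . T], [T → . A A E], [T → . c] }  — shift
  I6: { [A → ; . c P], [P → ; .] }  — shift, reduce
  I7: { [A → . ; c P], [A → . c], [T → A . A E] }  — shift
  I8: { [A → ; c P .] }  — reduce
  I9: { [P → T .] }  — reduce
  I10: { [A → c .], [T → c .] }  — 2 reduces
  I11: { [A → . ; c P], [A → . c], [E → . ; - T], [E → . A], [T → A A . E] }  — shift
  I12: { [A → ; . c P], [E → ; . - T] }  — shift
  I13: { [E → A .] }  — reduce
  I14: { [T → A A E .] }  — reduce
  I15: { [A → . ; c P], [A → . c], [E → ; - . T], [T → . A A E], [T → . c] }  — shift
  I16: { [E → ; - T .] }  — reduce
  I17: { [P → - P .] }  — reduce

I10 contains complete items [A → c .], [T → c .] — reduce-reduce conflict.

Answer: Yes — I10: [A → c .] vs [T → c .]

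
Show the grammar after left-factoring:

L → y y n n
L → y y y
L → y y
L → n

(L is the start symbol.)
Left-factoring transforms A → αβ₁ | αβ₂ into A → αA' and A' → β₁ | β₂
(α is the longest common prefix among the alternatives). Repeat until
no nonterminal has two alternatives with a common prefix.

Round 1: L has alternatives sharing prefix 'y y'. Introduce L': L → y y L'
  Add: L' → n n
  Add: L' → y
  Add: L' → ε

No remaining common prefixes — done.

Resulting grammar:
L → y y L'
L' → n n
L' → y
L' → ε
L → n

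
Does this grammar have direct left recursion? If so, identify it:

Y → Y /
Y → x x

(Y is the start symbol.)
Direct left recursion occurs when N → N α for some non-terminal N (the right-hand side begins with the left-hand side itself).

Y → Y /: LEFT RECURSIVE (starts with Y)
Y → x x: starts with x

The grammar has direct left recursion on: Y.

Answer: Yes, Y is left-recursive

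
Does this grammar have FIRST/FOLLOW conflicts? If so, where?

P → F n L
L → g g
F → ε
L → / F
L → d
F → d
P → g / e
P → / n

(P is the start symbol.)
No FIRST/FOLLOW conflicts.

Nullable non-terminals: F.

F: nullable alternative(s) F → ε; FOLLOW(F) = { $, 'n' }
  F → ε: FIRST \ {ε} = { } — this is the only nullable alternative, skip
  F → d: FIRST \ {ε} = { 'd' } — disjoint from FOLLOW(F)

L, P have no nullable alternative, so no FIRST/FOLLOW check is needed there.

No FIRST/FOLLOW conflicts found.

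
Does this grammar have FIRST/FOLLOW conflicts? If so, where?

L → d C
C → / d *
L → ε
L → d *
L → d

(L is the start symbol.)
No FIRST/FOLLOW conflicts.

A FIRST/FOLLOW conflict occurs when a non-terminal N has a nullable alternative N → β (β ⇒* ε) and another alternative N → α with FIRST(α) ∩ FOLLOW(N) ≠ ∅: on such a lookahead the parser cannot decide between expanding α and letting N vanish via β.

Nullable non-terminals: L.

L: nullable alternative(s) L → ε; FOLLOW(L) = { $ }
  L → d C: FIRST \ {ε} = { 'd' } — disjoint from FOLLOW(L)
  L → ε: FIRST \ {ε} = { } — this is the only nullable alternative, skip
  L → d *: FIRST \ {ε} = { 'd' } — disjoint from FOLLOW(L)
  L → d: FIRST \ {ε} = { 'd' } — disjoint from FOLLOW(L)

C has no nullable alternative, so no FIRST/FOLLOW check is needed there.

No FIRST/FOLLOW conflicts found.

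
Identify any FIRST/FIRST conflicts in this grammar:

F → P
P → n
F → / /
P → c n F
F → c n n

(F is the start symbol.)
A FIRST/FIRST conflict occurs when two productions N → α and N → β for the same non-terminal have FIRST(α) ∩ FIRST(β) ≠ ∅ (with ε ∈ FIRST of a nullable right-hand side, so two nullable alternatives also conflict).

FIRST sets of the non-terminals at (or reachable through a nullable prefix from) the front of some alternative:
  FIRST(P) = { 'c', 'n' }

Productions for F:
  F → P: FIRST = { 'c', 'n' }
  F → / /: FIRST = { '/' }
  F → c n n: FIRST = { 'c' }
Productions for P:
  P → n: FIRST = { 'n' }
  P → c n F: FIRST = { 'c' }

Conflict for F: F → P and F → c n n
  Overlap: { 'c' }

Answer: Yes. F → P / F → c n n on { 'c' }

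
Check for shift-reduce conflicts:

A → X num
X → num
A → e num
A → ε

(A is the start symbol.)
Yes — I0: [A → .] vs [A → . e num]

Augment with A' → A and build the canonical LR(0) collection (I0 = CLOSURE({[A' → . A]}), then GOTO on every symbol after a dot until no new states appear). It has 7 states:
  I0: { [A → . X num], [A → . e num], [A → .], [A' → . A], [X → . num] }  — shift, reduce
  I1: { [A' → A .] }  — accept
  I2: { [A → X . num] }  — shift
  I3: { [A → e . num] }  — shift
  I4: { [X → num .] }  — reduce
  I5: { [A → e num .] }  — reduce
  I6: { [A → X num .] }  — reduce

I0 contains reduce item [A → .] and shift items [A → . e num], [X → . num] — shift-reduce conflict.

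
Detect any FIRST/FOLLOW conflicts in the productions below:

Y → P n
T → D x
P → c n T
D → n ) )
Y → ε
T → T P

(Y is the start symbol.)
No FIRST/FOLLOW conflicts.

Nullable non-terminals: Y.
FIRST sets used below: FIRST(P) = { 'c' }

Y: nullable alternative(s) Y → ε; FOLLOW(Y) = { $ }
  Y → P n: FIRST \ {ε} = { 'c' } — disjoint from FOLLOW(Y)
  Y → ε: FIRST \ {ε} = { } — this is the only nullable alternative, skip

D, P, T have no nullable alternative, so no FIRST/FOLLOW check is needed there.

No FIRST/FOLLOW conflicts found.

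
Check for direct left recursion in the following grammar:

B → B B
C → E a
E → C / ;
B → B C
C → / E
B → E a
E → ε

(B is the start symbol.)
Yes, B is left-recursive

Direct left recursion occurs when N → N α for some non-terminal N (the right-hand side begins with the left-hand side itself).

B → B B: LEFT RECURSIVE (starts with B)
C → E a: starts with E
E → C / ;: starts with C
B → B C: LEFT RECURSIVE (starts with B)
C → / E: starts with '/'
B → E a: starts with E
E → ε: starts with ε

The grammar has direct left recursion on: B.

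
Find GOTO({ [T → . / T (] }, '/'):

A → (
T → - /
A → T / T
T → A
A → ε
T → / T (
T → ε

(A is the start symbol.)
GOTO(I, '/') = CLOSURE({ [A → αX.β] : [A → α.Xβ] ∈ I, X = '/' })

Items with dot before '/', with the dot advanced:
  [T → . / T (] → [T → / . T (]
Closure of the advanced items:
  [T → / . T (] has the dot before T: add [T → . - /], [T → . A], [T → . / T (], [T → .]
  [T → . A] has the dot before A: add [A → . (], [A → . T / T], [A → .]

GOTO = { [A → . (], [A → . T / T], [A → .], [T → . - /], [T → . / T (], [T → . A], [T → .], [T → / . T (] }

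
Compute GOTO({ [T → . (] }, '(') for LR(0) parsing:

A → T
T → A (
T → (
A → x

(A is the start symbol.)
{ [T → ( .] }

GOTO(I, '(') = CLOSURE({ [A → αX.β] : [A → α.Xβ] ∈ I, X = '(' })

Items with dot before '(', with the dot advanced:
  [T → . (] → [T → ( .]
Closure adds nothing (no advanced item has the dot before a non-terminal).

GOTO = { [T → ( .] }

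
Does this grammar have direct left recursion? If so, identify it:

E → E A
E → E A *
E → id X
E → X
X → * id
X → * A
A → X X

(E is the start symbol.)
Yes, E is left-recursive

Direct left recursion occurs when N → N α for some non-terminal N (the right-hand side begins with the left-hand side itself).

E → E A: LEFT RECURSIVE (starts with E)
E → E A *: LEFT RECURSIVE (starts with E)
E → id X: starts with id
E → X: starts with X
X → * id: starts with '*'
X → * A: starts with '*'
A → X X: starts with X

The grammar has direct left recursion on: E.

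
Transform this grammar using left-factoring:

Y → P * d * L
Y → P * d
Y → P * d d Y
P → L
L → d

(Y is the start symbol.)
Left-factoring transforms A → αβ₁ | αβ₂ into A → αA' and A' → β₁ | β₂
(α is the longest common prefix among the alternatives). Repeat until
no nonterminal has two alternatives with a common prefix.

Round 1: Y has alternatives sharing prefix 'P * d'. Introduce Y': Y → P * d Y'
  Add: Y' → * L
  Add: Y' → ε
  Add: Y' → d Y

No remaining common prefixes — done.

Resulting grammar:
Y → P * d Y'
Y' → * L
Y' → ε
Y' → d Y
P → L
L → d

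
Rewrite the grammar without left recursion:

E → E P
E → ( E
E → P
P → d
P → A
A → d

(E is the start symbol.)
E → ( E E'
E → P E'
E' → P E'
E' → ε
P → d
P → A
A → d

E is directly left-recursive. The standard transformation for
  A → A α₁ | ... | A α_m | β₁ | ... | β_n
is
  A  → β₁ A' | ... | β_n A'
  A' → α₁ A' | ... | α_m A' | ε

E → ( E becomes E → ( E E'
E → P becomes E → P E'
E → E P becomes E' → P E'
Add E' → ε

Productions for other non-terminals are unchanged:
  P → d
  P → A
  A → d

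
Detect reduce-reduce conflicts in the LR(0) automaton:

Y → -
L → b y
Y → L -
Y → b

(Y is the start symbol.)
A reduce-reduce conflict occurs when an LR(0) state has two complete items [A → α .] and [B → β .] — both call for a reduction, and with no lookahead the parser cannot choose between them.

Augment with Y' → Y and build the canonical LR(0) collection (I0 = CLOSURE({[Y' → . Y]}), then GOTO on every symbol after a dot until no new states appear). It has 7 states:
  I0: { [L → . b y], [Y → . -], [Y → . L -], [Y → . b], [Y' → . Y] }  — shift
  I1: { [Y → - .] }  — reduce
  I2: { [Y → L . -] }  — shift
  I3: { [Y' → Y .] }  — accept
  I4: { [L → b . y], [Y → b .] }  — shift, reduce
  I5: { [L → b y .] }  — reduce
  I6: { [Y → L - .] }  — reduce

No state contains more than one complete item.

Answer: No reduce-reduce conflicts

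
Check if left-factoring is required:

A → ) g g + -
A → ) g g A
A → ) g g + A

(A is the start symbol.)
Yes, A has productions with common prefix ') g g'

Left-factoring is needed when two productions for the same non-terminal
share a common prefix on the right-hand side.

Productions for A:
  A → ) g g + -
  A → ) g g A
  A → ) g g + A

Found common prefix ') g g' in productions for A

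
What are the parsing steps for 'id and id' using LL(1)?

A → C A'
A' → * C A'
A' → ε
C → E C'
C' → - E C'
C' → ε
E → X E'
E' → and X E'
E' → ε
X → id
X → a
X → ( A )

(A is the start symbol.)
LL(1) parsing maintains a stack (initially the start symbol over $) and the input. At each step: if the stack top is a terminal, match it against the current input token; if it is a non-terminal N, replace it with the RHS of M[N, lookahead] (the unique production whose predict set contains the lookahead).

Stack is shown with the top on the left.

Stack             Input        Action
-------------------------------------
A $               id and id $  output A → C A'
C A' $            id and id $  output C → E C'
E C' A' $         id and id $  output E → X E'
X E' C' A' $      id and id $  output X → id
id E' C' A' $     id and id $  match 'id'
E' C' A' $        and id $     output E' → and X E'
and X E' C' A' $  and id $     match 'and'
X E' C' A' $      id $         output X → id
id E' C' A' $     id $         match 'id'
E' C' A' $        $            output E' → ε
C' A' $           $            output C' → ε
A' $              $            output A' → ε
$                 $            accept

The string is accepted.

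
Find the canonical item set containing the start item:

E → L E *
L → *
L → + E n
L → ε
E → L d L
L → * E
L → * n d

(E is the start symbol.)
First, augment the grammar with E' → E
I₀ = CLOSURE({ [E' → . E] }):
  [E' → . E] has the dot before E: add [E → . L E *], [E → . L d L]
  [E → . L E *] has the dot before L: add [L → . *], [L → . + E n], [L → .], [L → . * E], [L → . * n d]
No further items can be added.

I₀ = { [E → . L E *], [E → . L d L], [E' → . E], [L → . * E], [L → . * n d], [L → . *], [L → . + E n], [L → .] }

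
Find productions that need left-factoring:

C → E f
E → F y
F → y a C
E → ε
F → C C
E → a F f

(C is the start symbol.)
No, left-factoring is not needed

Left-factoring is needed when two productions for the same non-terminal
share a common prefix on the right-hand side.

Productions for E:
  E → F y
  E → ε
  E → a F f
Productions for F:
  F → y a C
  F → C C

No common prefixes found.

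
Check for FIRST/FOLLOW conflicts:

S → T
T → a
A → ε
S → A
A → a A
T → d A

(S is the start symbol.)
A FIRST/FOLLOW conflict occurs when a non-terminal N has a nullable alternative N → β (β ⇒* ε) and another alternative N → α with FIRST(α) ∩ FOLLOW(N) ≠ ∅: on such a lookahead the parser cannot decide between expanding α and letting N vanish via β.

Nullable non-terminals: A, S.
FIRST sets used below: FIRST(T) = { 'a', 'd' }, FIRST(A) = { 'a', ε }

A: nullable alternative(s) A → ε; FOLLOW(A) = { $ }
  A → ε: FIRST \ {ε} = { } — this is the only nullable alternative, skip
  A → a A: FIRST \ {ε} = { 'a' } — disjoint from FOLLOW(A)

S: nullable alternative(s) S → A; FOLLOW(S) = { $ }
  S → T: FIRST \ {ε} = { 'a', 'd' } — disjoint from FOLLOW(S)
  S → A: FIRST \ {ε} = { 'a' } — this is the only nullable alternative, skip

T has no nullable alternative, so no FIRST/FOLLOW check is needed there.

No FIRST/FOLLOW conflicts found.

Answer: No FIRST/FOLLOW conflicts.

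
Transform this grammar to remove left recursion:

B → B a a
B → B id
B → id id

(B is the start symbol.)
B is directly left-recursive. The standard transformation for
  A → A α₁ | ... | A α_m | β₁ | ... | β_n
is
  A  → β₁ A' | ... | β_n A'
  A' → α₁ A' | ... | α_m A' | ε

B → id id becomes B → id id B'
B → B a a becomes B' → a a B'
B → B id becomes B' → id B'
Add B' → ε

Resulting grammar:
B → id id B'
B' → a a B'
B' → id B'
B' → ε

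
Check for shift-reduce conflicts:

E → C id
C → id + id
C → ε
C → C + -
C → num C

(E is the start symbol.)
Yes — I0: [C → .] vs [C → . id + id]; I4: [C → .] vs [C → . id + id]; I5: [C → num C .] vs [C → C . + -]

A shift-reduce conflict occurs when an LR(0) state has both:
  - a complete (reduce) item [A → α .] (dot at the end), and
  - a shift item [B → β . c γ] (dot before a terminal).

Augment with E' → E and build the canonical LR(0) collection (I0 = CLOSURE({[E' → . E]}), then GOTO on every symbol after a dot until no new states appear). It has 11 states:
  I0: { [C → . C + -], [C → . id + id], [C → . num C], [C → .], [E → . C id], [E' → . E] }  — shift, reduce
  I1: { [C → C . + -], [E → C . id] }  — shift
  I2: { [E' → E .] }  — accept
  I3: { [C → id . + id] }  — shift
  I4: { [C → . C + -], [C → . id + id], [C → . num C], [C → .], [C → num . C] }  — shift, reduce
  I5: { [C → C . + -], [C → num C .] }  — shift, reduce
  I6: { [C → C + . -] }  — shift
  I7: { [C → C + - .] }  — reduce
  I8: { [C → id + . id] }  — shift
  I9: { [C → id + id .] }  — reduce
  I10: { [E → C id .] }  — reduce

I0 contains reduce item [C → .] and shift items [C → . id + id], [C → . num C] — shift-reduce conflict.
I4 contains reduce item [C → .] and shift items [C → . id + id], [C → . num C] — shift-reduce conflict.
I5 contains reduce item [C → num C .] and shift item [C → C . + -] — shift-reduce conflict.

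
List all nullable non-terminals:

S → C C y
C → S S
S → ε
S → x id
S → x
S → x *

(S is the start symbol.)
A non-terminal is nullable if it can derive ε (the empty string): either it has an ε-production, or it has a production whose right-hand side consists entirely of nullable non-terminals.

ε-productions: S → ε
So S is immediately nullable.
C → S S: every symbol on the right is nullable, so C is nullable too.
Every non-terminal is now nullable.
Nullable = { 'C', 'S' }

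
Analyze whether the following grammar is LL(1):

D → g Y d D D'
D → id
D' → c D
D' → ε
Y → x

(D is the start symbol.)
No. Predict set conflict for D': { 'c' }

A grammar is LL(1) if for each non-terminal N with multiple productions, the predict sets of those productions are pairwise disjoint, where PREDICT(N → α) = (FIRST(α) \ {ε}) ∪ (FOLLOW(N) if α ⇒* ε).

Relevant sets:
  FOLLOW(D') = { $, 'c' }

For D:
  PREDICT(D → g Y d D D') = { 'g' }
  PREDICT(D → id) = { 'id' }
For D':
  PREDICT(D' → c D) = { 'c' }
  PREDICT(D' → ε) = { $, 'c' }
Y has a single production, so nothing to check there.

Conflict found: Predict set conflict for D': { 'c' }
The grammar is NOT LL(1).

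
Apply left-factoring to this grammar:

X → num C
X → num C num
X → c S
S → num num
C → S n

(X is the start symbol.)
X → num C X'
X' → ε
X' → num
X → c S
S → num num
C → S n

Left-factoring transforms A → αβ₁ | αβ₂ into A → αA' and A' → β₁ | β₂
(α is the longest common prefix among the alternatives). Repeat until
no nonterminal has two alternatives with a common prefix.

Round 1: X has alternatives sharing prefix 'num C'. Introduce X': X → num C X'
  Add: X' → ε
  Add: X' → num

No remaining common prefixes — done.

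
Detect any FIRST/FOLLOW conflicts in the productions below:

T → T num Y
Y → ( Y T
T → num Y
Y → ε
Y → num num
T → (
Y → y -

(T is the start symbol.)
Nullable non-terminals: Y.

Y: nullable alternative(s) Y → ε; FOLLOW(Y) = { $, '(', 'num' }
  Y → ( Y T: FIRST \ {ε} = { '(' } — overlaps FOLLOW(Y) on { '(' }: CONFLICT
  Y → ε: FIRST \ {ε} = { } — this is the only nullable alternative, skip
  Y → num num: FIRST \ {ε} = { 'num' } — overlaps FOLLOW(Y) on { 'num' }: CONFLICT
  Y → y -: FIRST \ {ε} = { 'y' } — disjoint from FOLLOW(Y)

T has no nullable alternative, so no FIRST/FOLLOW check is needed there.

So the grammar has 2 FIRST/FOLLOW conflicts (marked CONFLICT above).

Answer: Yes. Y → '(' Y T with FOLLOW(Y) on { '(' }; Y → num num with FOLLOW(Y) on { 'num' }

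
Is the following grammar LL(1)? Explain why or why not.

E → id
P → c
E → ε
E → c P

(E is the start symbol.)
Relevant sets:
  FOLLOW(E) = { $ }

For E:
  PREDICT(E → id) = { 'id' }
  PREDICT(E → ε) = { $ }
  PREDICT(E → c P) = { 'c' }
P has a single production, so nothing to check there.

All predict sets are disjoint. The grammar IS LL(1).

Answer: Yes, the grammar is LL(1).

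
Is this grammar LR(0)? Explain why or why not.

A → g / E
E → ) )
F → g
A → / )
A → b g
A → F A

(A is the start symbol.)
No. Shift-reduce conflict between [F → g .] and [A → g . / E]

A grammar is LR(0) if no state in the canonical LR(0) collection has:
  - both a shift item (dot before a terminal) and a complete item (shift-reduce conflict), or
  - two or more complete items (reduce-reduce conflict; the accept item [A' → A .] counts as a complete item here).

Augment with A' → A and build the canonical LR(0) collection (I0 = CLOSURE({[A' → . A]}), then GOTO on every symbol after a dot until no new states appear). It has 13 states:
  I0: { [A → . / )], [A → . F A], [A → . b g], [A → . g / E], [A' → . A], [F → . g] }  — shift
  I1: { [A → / . )] }  — shift
  I2: { [A' → A .] }  — accept
  I3: { [A → . / )], [A → . F A], [A → . b g], [A → . g / E], [A → F . A], [F → . g] }  — shift
  I4: { [A → b . g] }  — shift
  I5: { [A → g . / E], [F → g .] }  — shift, reduce
  I6: { [A → g / . E], [E → . ) )] }  — shift
  I7: { [E → ) . )] }  — shift
  I8: { [A → g / E .] }  — reduce
  I9: { [E → ) ) .] }  — reduce
  I10: { [A → b g .] }  — reduce
  I11: { [A → F A .] }  — reduce
  I12: { [A → / ) .] }  — reduce

Conflict in state I5:
  Shift-reduce conflict between [F → g .] and [A → g . / E]
So the grammar is NOT LR(0).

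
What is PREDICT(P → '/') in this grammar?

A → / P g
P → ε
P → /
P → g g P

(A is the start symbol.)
{ '/' }

PREDICT(P → '/') = (FIRST(RHS) \ {ε}) ∪ (FOLLOW(P) if ε ∈ FIRST(RHS), i.e. RHS ⇒* ε)
FIRST('/') = { '/' }
ε ∉ FIRST('/'), so FOLLOW(P) is not added.
PREDICT(P → '/') = { '/' }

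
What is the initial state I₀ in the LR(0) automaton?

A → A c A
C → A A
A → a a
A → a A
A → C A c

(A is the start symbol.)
First, augment the grammar with A' → A
I₀ = CLOSURE({ [A' → . A] }):
  [A' → . A] has the dot before A: add [A → . A c A], [A → . a a], [A → . a A], [A → . C A c]
  [A → . C A c] has the dot before C: add [C → . A A]
No further items can be added.

I₀ = { [A → . A c A], [A → . C A c], [A → . a A], [A → . a a], [A' → . A], [C → . A A] }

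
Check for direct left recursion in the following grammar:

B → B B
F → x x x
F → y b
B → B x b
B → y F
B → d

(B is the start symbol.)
Yes, B is left-recursive

Direct left recursion occurs when N → N α for some non-terminal N (the right-hand side begins with the left-hand side itself).

B → B B: LEFT RECURSIVE (starts with B)
F → x x x: starts with x
F → y b: starts with y
B → B x b: LEFT RECURSIVE (starts with B)
B → y F: starts with y
B → d: starts with d

The grammar has direct left recursion on: B.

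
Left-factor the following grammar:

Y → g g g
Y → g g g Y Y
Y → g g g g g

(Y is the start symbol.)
Y → g g g Y'
Y' → ε
Y' → Y Y
Y' → g g

Left-factoring transforms A → αβ₁ | αβ₂ into A → αA' and A' → β₁ | β₂
(α is the longest common prefix among the alternatives). Repeat until
no nonterminal has two alternatives with a common prefix.

Round 1: Y has alternatives sharing prefix 'g g g'. Introduce Y': Y → g g g Y'
  Add: Y' → ε
  Add: Y' → Y Y
  Add: Y' → g g

No remaining common prefixes — done.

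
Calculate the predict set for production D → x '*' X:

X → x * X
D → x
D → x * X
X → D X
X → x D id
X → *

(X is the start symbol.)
PREDICT(D → x '*' X) = (FIRST(RHS) \ {ε}) ∪ (FOLLOW(D) if ε ∈ FIRST(RHS), i.e. RHS ⇒* ε)
FIRST(x '*' X) = { 'x' }
ε ∉ FIRST(x '*' X), so FOLLOW(D) is not added.
PREDICT(D → x '*' X) = { 'x' }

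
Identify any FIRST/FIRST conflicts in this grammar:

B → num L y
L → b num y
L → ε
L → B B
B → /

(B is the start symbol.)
No FIRST/FIRST conflicts.

A FIRST/FIRST conflict occurs when two productions N → α and N → β for the same non-terminal have FIRST(α) ∩ FIRST(β) ≠ ∅ (with ε ∈ FIRST of a nullable right-hand side, so two nullable alternatives also conflict).

FIRST sets of the non-terminals at (or reachable through a nullable prefix from) the front of some alternative:
  FIRST(B) = { '/', 'num' }

Productions for B:
  B → num L y: FIRST = { 'num' }
  B → /: FIRST = { '/' }
Productions for L:
  L → b num y: FIRST = { 'b' }
  L → ε: FIRST = { ε }
  L → B B: FIRST = { '/', 'num' }

All alternatives of each non-terminal have pairwise disjoint FIRST sets.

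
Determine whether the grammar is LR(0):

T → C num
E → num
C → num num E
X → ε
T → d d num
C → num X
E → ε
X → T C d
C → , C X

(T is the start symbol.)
No. Shift-reduce conflict between [X → .] and [C → . , C X]

A grammar is LR(0) if no state in the canonical LR(0) collection has:
  - both a shift item (dot before a terminal) and a complete item (shift-reduce conflict), or
  - two or more complete items (reduce-reduce conflict; the accept item [T' → T .] counts as a complete item here).

Augment with T' → T and build the canonical LR(0) collection (I0 = CLOSURE({[T' → . T]}), then GOTO on every symbol after a dot until no new states appear). It has 18 states:
  I0: { [C → . , C X], [C → . num X], [C → . num num E], [T → . C num], [T → . d d num], [T' → . T] }  — shift
  I1: { [C → , . C X], [C → . , C X], [C → . num X], [C → . num num E] }  — shift
  I2: { [T → C . num] }  — shift
  I3: { [T' → T .] }  — accept
  I4: { [T → d . d num] }  — shift
  I5: { [C → . , C X], [C → . num X], [C → . num num E], [C → num . X], [C → num . num E], [T → . C num], [T → . d d num], [X → . T C d], [X → .] }  — shift, reduce
  I6: { [C → . , C X], [C → . num X], [C → . num num E], [X → T . C d] }  — shift
  I7: { [C → num X .] }  — reduce
  I8: { [C → . , C X], [C → . num X], [C → . num num E], [C → num . X], [C → num . num E], [C → num num . E], [E → . num], [E → .], [T → . C num], [T → . d d num], [X → . T C d], [X → .] }  — shift, 2 reduces
  I9: { [C → num num E .] }  — reduce
  I10: { [C → . , C X], [C → . num X], [C → . num num E], [C → num . X], [C → num . num E], [C → num num . E], [E → . num], [E → .], [E → num .], [T → . C num], [T → . d d num], [X → . T C d], [X → .] }  — shift, 3 reduces
  I11: { [X → T C . d] }  — shift
  I12: { [X → T C d .] }  — reduce
  I13: { [T → d d . num] }  — shift
  I14: { [T → d d num .] }  — reduce
  I15: { [T → C num .] }  — reduce
  I16: { [C → , C . X], [C → . , C X], [C → . num X], [C → . num num E], [T → . C num], [T → . d d num], [X → . T C d], [X → .] }  — shift, reduce
  I17: { [C → , C X .] }  — reduce

Conflict in state I5:
  Shift-reduce conflict between [X → .] and [C → . , C X]
So the grammar is NOT LR(0).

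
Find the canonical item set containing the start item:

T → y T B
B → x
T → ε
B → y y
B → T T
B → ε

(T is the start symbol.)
First, augment the grammar with T' → T
I₀ = CLOSURE({ [T' → . T] }):
  [T' → . T] has the dot before T: add [T → . y T B], [T → .]
No further items can be added.

I₀ = { [T → . y T B], [T → .], [T' → . T] }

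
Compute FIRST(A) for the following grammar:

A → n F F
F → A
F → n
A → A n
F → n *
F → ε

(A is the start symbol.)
{ 'n' }

To compute FIRST(A), examine every production with A on the left-hand side, reading each right-hand side left to right until a non-nullable symbol is reached.

From A → n F F:
  - n is a terminal: add 'n' and stop
From A → A n:
  - A is the symbol being defined: contributes nothing new
    A is not nullable, so stop

Collecting: FIRST(A) = { 'n' }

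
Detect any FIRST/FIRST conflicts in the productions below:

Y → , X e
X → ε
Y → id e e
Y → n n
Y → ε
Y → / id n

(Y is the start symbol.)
No FIRST/FIRST conflicts.

A FIRST/FIRST conflict occurs when two productions N → α and N → β for the same non-terminal have FIRST(α) ∩ FIRST(β) ≠ ∅ (with ε ∈ FIRST of a nullable right-hand side, so two nullable alternatives also conflict).

Productions for Y:
  Y → , X e: FIRST = { ',' }
  Y → id e e: FIRST = { 'id' }
  Y → n n: FIRST = { 'n' }
  Y → ε: FIRST = { ε }
  Y → / id n: FIRST = { '/' }
X has only one production, so no FIRST/FIRST conflict is possible there.

All alternatives of each non-terminal have pairwise disjoint FIRST sets.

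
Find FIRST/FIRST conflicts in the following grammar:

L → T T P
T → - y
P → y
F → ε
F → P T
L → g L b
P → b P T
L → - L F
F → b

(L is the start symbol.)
Yes. L → T T P / L → '-' L F on { '-' }; F → P T / F → b on { 'b' }

FIRST sets of the non-terminals at (or reachable through a nullable prefix from) the front of some alternative:
  FIRST(T) = { '-' }
  FIRST(P) = { 'b', 'y' }

Productions for L:
  L → T T P: FIRST = { '-' }
  L → g L b: FIRST = { 'g' }
  L → - L F: FIRST = { '-' }
Productions for P:
  P → y: FIRST = { 'y' }
  P → b P T: FIRST = { 'b' }
Productions for F:
  F → ε: FIRST = { ε }
  F → P T: FIRST = { 'b', 'y' }
  F → b: FIRST = { 'b' }
T has only one production, so no FIRST/FIRST conflict is possible there.

Conflict for L: L → T T P and L → - L F
  Overlap: { '-' }
Conflict for F: F → P T and F → b
  Overlap: { 'b' }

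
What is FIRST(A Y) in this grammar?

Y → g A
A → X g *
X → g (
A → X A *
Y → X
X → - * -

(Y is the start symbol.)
{ '-', 'g' }

FIRST sets of the non-terminals involved (from the grammar, by fixed-point iteration):
  FIRST(A) = { '-', 'g' }

To compute FIRST(A Y), process the symbols left to right:
Symbol A is a non-terminal. Add FIRST(A) \ {ε} = { '-', 'g' }
A is not nullable (ε ∉ FIRST(A)), so stop here.
FIRST(A Y) = { '-', 'g' }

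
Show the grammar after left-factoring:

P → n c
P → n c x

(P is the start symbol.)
Left-factoring transforms A → αβ₁ | αβ₂ into A → αA' and A' → β₁ | β₂
(α is the longest common prefix among the alternatives). Repeat until
no nonterminal has two alternatives with a common prefix.

Round 1: P has alternatives sharing prefix 'n c'. Introduce P': P → n c P'
  Add: P' → ε
  Add: P' → x

No remaining common prefixes — done.

Resulting grammar:
P → n c P'
P' → ε
P' → x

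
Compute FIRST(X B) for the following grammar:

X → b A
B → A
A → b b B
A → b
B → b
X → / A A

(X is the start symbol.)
FIRST sets of the non-terminals involved (from the grammar, by fixed-point iteration):
  FIRST(X) = { '/', 'b' }

To compute FIRST(X B), process the symbols left to right:
Symbol X is a non-terminal. Add FIRST(X) \ {ε} = { '/', 'b' }
X is not nullable (ε ∉ FIRST(X)), so stop here.
FIRST(X B) = { '/', 'b' }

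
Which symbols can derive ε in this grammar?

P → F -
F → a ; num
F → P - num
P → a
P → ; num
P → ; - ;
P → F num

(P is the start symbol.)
None

A non-terminal is nullable if it can derive ε (the empty string): either it has an ε-production, or it has a production whose right-hand side consists entirely of nullable non-terminals.

There are no ε-productions, so no non-terminal can derive ε.
No non-terminals are nullable.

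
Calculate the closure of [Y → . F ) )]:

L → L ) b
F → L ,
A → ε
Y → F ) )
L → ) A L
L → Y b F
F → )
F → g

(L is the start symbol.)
{ [F → . )], [F → . L ,], [F → . g], [L → . ) A L], [L → . L ) b], [L → . Y b F], [Y → . F ) )] }

To compute CLOSURE, for each item [A → α.Bβ] where B is a non-terminal, add [B → .γ] for all productions B → γ; repeat for the newly added items until nothing changes.

Start with: [Y → . F ) )]
  [Y → . F ) )] has the dot before F: add [F → . L ,], [F → . )], [F → . g]
  [F → . L ,] has the dot before L: add [L → . L ) b], [L → . ) A L], [L → . Y b F]
  [L → . Y b F] has the dot before Y: all Y-items already present
No further items can be added.

CLOSURE = { [F → . )], [F → . L ,], [F → . g], [L → . ) A L], [L → . L ) b], [L → . Y b F], [Y → . F ) )] }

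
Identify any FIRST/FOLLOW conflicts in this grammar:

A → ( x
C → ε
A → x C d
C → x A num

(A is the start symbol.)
No FIRST/FOLLOW conflicts.

A FIRST/FOLLOW conflict occurs when a non-terminal N has a nullable alternative N → β (β ⇒* ε) and another alternative N → α with FIRST(α) ∩ FOLLOW(N) ≠ ∅: on such a lookahead the parser cannot decide between expanding α and letting N vanish via β.

Nullable non-terminals: C.

C: nullable alternative(s) C → ε; FOLLOW(C) = { 'd' }
  C → ε: FIRST \ {ε} = { } — this is the only nullable alternative, skip
  C → x A num: FIRST \ {ε} = { 'x' } — disjoint from FOLLOW(C)

A has no nullable alternative, so no FIRST/FOLLOW check is needed there.

No FIRST/FOLLOW conflicts found.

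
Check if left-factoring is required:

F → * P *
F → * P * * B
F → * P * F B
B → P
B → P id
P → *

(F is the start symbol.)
Left-factoring is needed when two productions for the same non-terminal
share a common prefix on the right-hand side.

Productions for F:
  F → * P *
  F → * P * * B
  F → * P * F B
Productions for B:
  B → P
  B → P id

Found common prefix '* P *' in productions for F
Found common prefix 'P' in productions for B

Answer: Yes, F has productions with common prefix '* P *'; B has productions with common prefix 'P'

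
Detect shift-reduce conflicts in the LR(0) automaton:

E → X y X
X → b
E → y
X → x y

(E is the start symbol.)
No shift-reduce conflicts

Augment with E' → E and build the canonical LR(0) collection (I0 = CLOSURE({[E' → . E]}), then GOTO on every symbol after a dot until no new states appear). It has 9 states:
  I0: { [E → . X y X], [E → . y], [E' → . E], [X → . b], [X → . x y] }  — shift
  I1: { [E' → E .] }  — accept
  I2: { [E → X . y X] }  — shift
  I3: { [X → b .] }  — reduce
  I4: { [X → x . y] }  — shift
  I5: { [E → y .] }  — reduce
  I6: { [X → x y .] }  — reduce
  I7: { [E → X y . X], [X → . b], [X → . x y] }  — shift
  I8: { [E → X y X .] }  — reduce

No state contains both a complete item and a shift item.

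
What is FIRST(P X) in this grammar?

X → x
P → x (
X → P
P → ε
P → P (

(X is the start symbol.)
FIRST sets of the non-terminals involved (from the grammar, by fixed-point iteration):
  FIRST(P) = { '(', 'x', ε }
  FIRST(X) = { '(', 'x', ε }

To compute FIRST(P X), process the symbols left to right:
Symbol P is a non-terminal. Add FIRST(P) \ {ε} = { '(', 'x' }
P is nullable (ε ∈ FIRST(P)), continue to the next symbol.
Symbol X is a non-terminal. Add FIRST(X) \ {ε} = { '(', 'x' }
X is nullable (ε ∈ FIRST(X)), continue to the next symbol.
All symbols are nullable, so ε is in the result.
FIRST(P X) = { '(', 'x', ε }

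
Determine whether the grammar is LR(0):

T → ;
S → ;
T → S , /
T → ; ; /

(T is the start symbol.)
A grammar is LR(0) if no state in the canonical LR(0) collection has:
  - both a shift item (dot before a terminal) and a complete item (shift-reduce conflict), or
  - two or more complete items (reduce-reduce conflict; the accept item [T' → T .] counts as a complete item here).

Augment with T' → T and build the canonical LR(0) collection (I0 = CLOSURE({[T' → . T]}), then GOTO on every symbol after a dot until no new states appear). It has 8 states:
  I0: { [S → . ;], [T → . ; ; /], [T → . ;], [T → . S , /], [T' → . T] }  — shift
  I1: { [S → ; .], [T → ; . ; /], [T → ; .] }  — shift, 2 reduces
  I2: { [T → S . , /] }  — shift
  I3: { [T' → T .] }  — accept
  I4: { [T → S , . /] }  — shift
  I5: { [T → S , / .] }  — reduce
  I6: { [T → ; ; . /] }  — shift
  I7: { [T → ; ; / .] }  — reduce

Conflict in state I1:
  Shift-reduce conflict between [S → ; .] and [T → ; . ; /]
So the grammar is NOT LR(0).

Answer: No. Shift-reduce conflict between [S → ; .] and [T → ; . ; /]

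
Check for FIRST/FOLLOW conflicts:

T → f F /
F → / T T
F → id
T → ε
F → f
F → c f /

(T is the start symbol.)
Nullable non-terminals: T.

T: nullable alternative(s) T → ε; FOLLOW(T) = { $, '/', 'f' }
  T → f F /: FIRST \ {ε} = { 'f' } — overlaps FOLLOW(T) on { 'f' }: CONFLICT
  T → ε: FIRST \ {ε} = { } — this is the only nullable alternative, skip

F has no nullable alternative, so no FIRST/FOLLOW check is needed there.

So the grammar has 1 FIRST/FOLLOW conflict (marked CONFLICT above).

Answer: Yes. T → f F '/' with FOLLOW(T) on { 'f' }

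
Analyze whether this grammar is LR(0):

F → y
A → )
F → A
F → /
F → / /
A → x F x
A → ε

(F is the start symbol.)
Augment with F' → F and build the canonical LR(0) collection (I0 = CLOSURE({[F' → . F]}), then GOTO on every symbol after a dot until no new states appear). It has 10 states:
  I0: { [A → . )], [A → . x F x], [A → .], [F → . / /], [F → . /], [F → . A], [F → . y], [F' → . F] }  — shift, reduce
  I1: { [A → ) .] }  — reduce
  I2: { [F → / . /], [F → / .] }  — shift, reduce
  I3: { [F → A .] }  — reduce
  I4: { [F' → F .] }  — accept
  I5: { [A → . )], [A → . x F x], [A → .], [A → x . F x], [F → . / /], [F → . /], [F → . A], [F → . y] }  — shift, reduce
  I6: { [F → y .] }  — reduce
  I7: { [A → x F . x] }  — shift
  I8: { [A → x F x .] }  — reduce
  I9: { [F → / / .] }  — reduce

Conflict in state I0:
  Shift-reduce conflict between [A → .] and [A → . )]
So the grammar is NOT LR(0).

Answer: No. Shift-reduce conflict between [A → .] and [A → . )]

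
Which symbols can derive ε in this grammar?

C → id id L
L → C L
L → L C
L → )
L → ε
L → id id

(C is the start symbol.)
{ 'L' }

A non-terminal is nullable if it can derive ε (the empty string): either it has an ε-production, or it has a production whose right-hand side consists entirely of nullable non-terminals.

ε-productions: L → ε
So L is immediately nullable.
No further non-terminal can be added: every production for the remaining non-terminals contains a terminal or a non-nullable non-terminal.
Nullable = { 'L' }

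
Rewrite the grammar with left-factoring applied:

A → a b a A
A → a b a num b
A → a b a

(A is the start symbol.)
A → a b a A'
A' → A
A' → num b
A' → ε

Left-factoring transforms A → αβ₁ | αβ₂ into A → αA' and A' → β₁ | β₂
(α is the longest common prefix among the alternatives). Repeat until
no nonterminal has two alternatives with a common prefix.

Round 1: A has alternatives sharing prefix 'a b a'. Introduce A': A → a b a A'
  Add: A' → A
  Add: A' → num b
  Add: A' → ε

No remaining common prefixes — done.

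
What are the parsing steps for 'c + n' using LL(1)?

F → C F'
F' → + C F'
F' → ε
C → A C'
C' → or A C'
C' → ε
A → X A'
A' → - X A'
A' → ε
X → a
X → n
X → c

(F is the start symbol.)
Stack is shown with the top on the left.

Stack         Input    Action
-----------------------------
F $           c + n $  output F → C F'
C F' $        c + n $  output C → A C'
A C' F' $     c + n $  output A → X A'
X A' C' F' $  c + n $  output X → c
c A' C' F' $  c + n $  match 'c'
A' C' F' $    + n $    output A' → ε
C' F' $       + n $    output C' → ε
F' $          + n $    output F' → + C F'
+ C F' $      + n $    match '+'
C F' $        n $      output C → A C'
A C' F' $     n $      output A → X A'
X A' C' F' $  n $      output X → n
n A' C' F' $  n $      match 'n'
A' C' F' $    $        output A' → ε
C' F' $       $        output C' → ε
F' $          $        output F' → ε
$             $        accept

The string is accepted.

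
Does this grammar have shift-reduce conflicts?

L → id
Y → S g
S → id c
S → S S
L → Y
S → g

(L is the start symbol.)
Augment with L' → L and build the canonical LR(0) collection (I0 = CLOSURE({[L' → . L]}), then GOTO on every symbol after a dot until no new states appear). It has 10 states:
  I0: { [L → . Y], [L → . id], [L' → . L], [S → . S S], [S → . g], [S → . id c], [Y → . S g] }  — shift
  I1: { [L' → L .] }  — accept
  I2: { [S → . S S], [S → . g], [S → . id c], [S → S . S], [Y → S . g] }  — shift
  I3: { [L → Y .] }  — reduce
  I4: { [S → g .] }  — reduce
  I5: { [L → id .], [S → id . c] }  — shift, reduce
  I6: { [S → id c .] }  — reduce
  I7: { [S → . S S], [S → . g], [S → . id c], [S → S . S], [S → S S .] }  — shift, reduce
  I8: { [S → g .], [Y → S g .] }  — 2 reduces
  I9: { [S → id . c] }  — shift

I5 contains reduce item [L → id .] and shift item [S → id . c] — shift-reduce conflict.
I7 contains reduce item [S → S S .] and shift items [S → . g], [S → . id c] — shift-reduce conflict.

Answer: Yes — I5: [L → id .] vs [S → id . c]; I7: [S → S S .] vs [S → . g]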